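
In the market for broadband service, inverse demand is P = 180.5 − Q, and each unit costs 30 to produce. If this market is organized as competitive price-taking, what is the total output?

Competitive firms price at marginal cost: P = 30, giving Q = 150.5.

Q = 150.5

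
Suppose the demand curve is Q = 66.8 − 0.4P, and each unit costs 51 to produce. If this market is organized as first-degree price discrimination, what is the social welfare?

Inverting demand: P = 167 − 2.5Q.
Under first-degree price discrimination the firm charges each unit its demand price and produces up to where P = MC, i.e. Q = 46.4. Consumer surplus is zero; producer surplus equals total surplus.
TS = 2691.2 (equal to competitive TS).

TS = 2691.2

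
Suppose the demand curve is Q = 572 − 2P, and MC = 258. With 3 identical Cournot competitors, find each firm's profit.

Inverting demand: P = 286 − 0.5Q.
Cournot with 3 identical firms: the symmetric best-response condition is 286 − 2q = 258. Each firm produces q = 14, total output Q = 42, price P = 265.
Each firm's profit = (265 − 258)·14 = 98.

π_i = 98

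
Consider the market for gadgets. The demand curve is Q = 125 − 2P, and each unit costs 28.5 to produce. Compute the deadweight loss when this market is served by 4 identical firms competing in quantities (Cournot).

DWL = 46.24

Inverting demand: P = 62.5 − 0.5Q.
Competitive firms price at marginal cost: P = 28.5, giving Q = 68.
With 4 symmetric Cournot firms, each firm's FOC gives 62.5 − 2.5q = 28.5, so q = 13.6, Q = 4·13.6 = 54.4, and P = 35.3.
DWL is the triangle between Q = 54.4 and Q = 68: ½·(68 − 54.4)·(35.3 − 28.5) = 46.24.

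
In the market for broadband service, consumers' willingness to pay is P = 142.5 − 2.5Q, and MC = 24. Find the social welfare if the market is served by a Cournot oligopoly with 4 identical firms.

TS = 2696.112

In a 4-firm Cournot equilibrium, symmetry and the first-order condition give q = (142.5 − 24)/(12.5) = 9.48. So Q = 37.92 and P = 47.7.
CS = ½·(142.5 − 47.7)·37.92 = 1797.408; PS = (47.7 − 24)·37.92 = 898.704; TS = 2696.112.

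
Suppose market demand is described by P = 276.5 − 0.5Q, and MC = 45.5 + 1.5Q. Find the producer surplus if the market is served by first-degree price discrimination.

Under first-degree price discrimination the firm charges each unit its demand price and produces up to where P = MC, i.e. Q = 115.5. Consumer surplus is zero; producer surplus equals total surplus.
PS = ½·(276.5 − 45.5)·115.5 = 13340.25.

PS = 13340.25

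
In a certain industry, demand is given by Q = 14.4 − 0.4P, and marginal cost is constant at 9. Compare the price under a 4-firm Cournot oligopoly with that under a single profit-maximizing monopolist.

Cournot: P = 14.4; Monopoly: P = 22.5

Inverting demand: P = 36 − 2.5Q.
In a 4-firm Cournot equilibrium, symmetry and the first-order condition give q = (36 − 9)/(12.5) = 2.16. So Q = 8.64 and P = 14.4.
A monopolist chooses Q where MR = MC. MR = 36 − 5Q; setting this equal to 9 gives Q = 5.4 and P = 22.5.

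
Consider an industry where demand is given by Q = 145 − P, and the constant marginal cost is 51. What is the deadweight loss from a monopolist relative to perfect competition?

Inverting demand: P = 145 − Q.
Perfect competition: P = MC = 51, so 145 − Q = 51 and Q = 94.
A monopolist chooses Q where MR = MC. MR = 145 − 2Q; setting this equal to 51 gives Q = 47 and P = 98.
DWL is the triangle between Q = 47 and Q = 94: ½·(94 − 47)·(98 − 51) = 1104.5.

DWL = 1104.5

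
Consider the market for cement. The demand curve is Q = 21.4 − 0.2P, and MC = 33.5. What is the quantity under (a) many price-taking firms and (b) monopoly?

Inverting demand: P = 107 − 5Q.
Perfect competition: P = MC = 33.5, so 107 − 5Q = 33.5 and Q = 14.7.
A monopolist chooses Q where MR = MC. MR = 107 − 10Q; setting this equal to 33.5 gives Q = 7.35 and P = 70.25.

Competition: Q = 14.7; Monopoly: Q = 7.35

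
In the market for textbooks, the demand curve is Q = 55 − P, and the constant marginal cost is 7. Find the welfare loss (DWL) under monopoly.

DWL = 288

Inverting demand: P = 55 − Q.
Perfect competition: P = MC = 7, so 55 − Q = 7 and Q = 48.
Monopoly sets MR = MC: 55 − 2Q = 7 ⇒ Q = 24, P = 55 − 24 = 31.
DWL is the triangle between Q = 24 and Q = 48: ½·(48 − 24)·(31 − 7) = 288.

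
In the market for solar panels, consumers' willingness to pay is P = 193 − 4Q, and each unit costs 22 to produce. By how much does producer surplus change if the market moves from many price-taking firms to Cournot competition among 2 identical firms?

Perfect competition: P = MC = 22, so 193 − 4Q = 22 and Q = 42.75.
PS = (22 − 22)·42.75 = 0.
In a 2-firm Cournot equilibrium, symmetry and the first-order condition give q = (193 − 22)/(12) = 14.25. So Q = 28.5 and P = 79.
PS = (79 − 22)·28.5 = 1624.5.
Change in producer surplus: 1624.5 − 0 = 1624.5.

Producer surplus rises by 1624.5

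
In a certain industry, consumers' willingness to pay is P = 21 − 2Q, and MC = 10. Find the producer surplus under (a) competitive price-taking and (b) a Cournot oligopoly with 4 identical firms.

Competition: PS = 0; Cournot: PS = 9.68

Under competition P = MC = 10, so Q = (21 − 10)/2 = 5.5.
PS = (10 − 10)·5.5 = 0.
In a 4-firm Cournot equilibrium, symmetry and the first-order condition give q = (21 − 10)/(10) = 1.1. So Q = 4.4 and P = 12.2.
PS = (12.2 − 10)·4.4 = 9.68.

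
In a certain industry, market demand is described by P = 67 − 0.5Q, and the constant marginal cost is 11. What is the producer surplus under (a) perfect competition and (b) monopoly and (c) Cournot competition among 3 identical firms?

Competition: PS = 0; Monopoly: PS = 1568; Cournot: PS = 1176

Competitive firms price at marginal cost: P = 11, giving Q = 112.
PS = (11 − 11)·112 = 0.
Monopoly sets MR = MC: 67 − Q = 11 ⇒ Q = 56, P = 67 − 0.5·56 = 39.
PS = (39 − 11)·56 = 1568.
In a 3-firm Cournot equilibrium, symmetry and the first-order condition give q = (67 − 11)/(2) = 28. So Q = 84 and P = 25.
PS = (25 − 11)·84 = 1176.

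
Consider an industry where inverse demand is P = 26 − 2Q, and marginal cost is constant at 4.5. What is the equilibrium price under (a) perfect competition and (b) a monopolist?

Competition: P = 4.5; Monopoly: P = 15.25

Competitive firms price at marginal cost: P = 4.5, giving Q = 10.75.
Monopoly sets MR = MC: 26 − 4Q = 4.5 ⇒ Q = 5.375, P = 26 − 2·5.375 = 15.25.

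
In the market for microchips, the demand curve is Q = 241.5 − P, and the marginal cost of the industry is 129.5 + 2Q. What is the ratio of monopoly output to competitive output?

Q_m/Q_c = 0.75

Inverting demand: P = 241.5 − Q.
The monopolist equates marginal revenue to marginal cost: 241.5 − 2Q = 129.5 + 2Q, so Q = 28. From demand, P = 213.5.
Competitive equilibrium sets price equal to marginal cost: 241.5 − Q = 129.5 + 2Q, so Q = 112/3 and P = 1225/6.
Ratio Q_m/Q_c = 28/(112/3) = 0.75.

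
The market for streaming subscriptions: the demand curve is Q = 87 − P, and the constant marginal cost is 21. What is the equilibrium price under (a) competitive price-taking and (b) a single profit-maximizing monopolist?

Competition: P = 21; Monopoly: P = 54

Inverting demand: P = 87 − Q.
Perfect competition: P = MC = 21, so 87 − Q = 21 and Q = 66.
A monopolist chooses Q where MR = MC. MR = 87 − 2Q; setting this equal to 21 gives Q = 33 and P = 54.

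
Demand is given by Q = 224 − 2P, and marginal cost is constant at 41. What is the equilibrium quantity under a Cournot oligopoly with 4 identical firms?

Inverting demand: P = 112 − 0.5Q.
Cournot with 4 identical firms: the symmetric best-response condition is 112 − 2.5q = 41. Each firm produces q = 28.4, total output Q = 113.6, price P = 55.2.

Q = 113.6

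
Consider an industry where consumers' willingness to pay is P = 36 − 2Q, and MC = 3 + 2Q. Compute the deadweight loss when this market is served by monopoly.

Competitive equilibrium sets price equal to marginal cost: 36 − 2Q = 3 + 2Q, so Q = 8.25 and P = 19.5.
A monopolist chooses Q where MR = MC. MR = 36 − 4Q; setting this equal to 3 + 2Q gives Q = 5.5 and P = 25.
CS = ½·(36 − 19.5)·8.25 = 1089/16; PS = (19.5·8.25 − 3·8.25 − ½·2·8.25²) = 1089/16; TS = 136.125.
CS = ½·(36 − 25)·5.5 = 30.25; PS = (25·5.5 − 3·5.5 − ½·2·5.5²) = 90.75; TS = 121.
DWL = 136.125 − 121 = 15.125.

DWL = 15.125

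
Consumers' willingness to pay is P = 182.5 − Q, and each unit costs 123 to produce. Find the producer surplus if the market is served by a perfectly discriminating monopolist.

PS = 1770.125

With perfect price discrimination, output is the efficient level Q = 59.5 (where demand meets MC), but every buyer pays their willingness to pay: CS = 0 and PS = total surplus.
PS = ½·(182.5 − 123)·59.5 = 1770.125.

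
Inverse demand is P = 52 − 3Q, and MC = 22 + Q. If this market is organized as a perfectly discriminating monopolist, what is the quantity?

Under first-degree price discrimination the firm charges each unit its demand price and produces up to where P = MC, i.e. Q = 7.5. Consumer surplus is zero; producer surplus equals total surplus.

Q = 7.5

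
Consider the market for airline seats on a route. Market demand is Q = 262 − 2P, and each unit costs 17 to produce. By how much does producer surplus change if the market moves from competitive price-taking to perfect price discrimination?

Inverting demand: P = 131 − 0.5Q.
Under competition P = MC = 17, so Q = (131 − 17)/0.5 = 228.
PS = (17 − 17)·228 = 0.
With perfect price discrimination, output is the efficient level Q = 228 (where demand meets MC), but every buyer pays their willingness to pay: CS = 0 and PS = total surplus.
PS = ½·(131 − 17)·228 = 12996.
Change in producer surplus: 12996 − 0 = 12996.

PS rises by 12996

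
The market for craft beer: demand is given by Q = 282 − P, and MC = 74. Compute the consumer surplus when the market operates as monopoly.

Inverting demand: P = 282 − Q.
A monopolist chooses Q where MR = MC. MR = 282 − 2Q; setting this equal to 74 gives Q = 104 and P = 178.
CS = ½·(282 − 178)·104 = 5408.

CS = 5408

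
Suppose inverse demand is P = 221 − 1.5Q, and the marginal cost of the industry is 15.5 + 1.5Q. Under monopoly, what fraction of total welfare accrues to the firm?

A monopolist chooses Q where MR = MC. MR = 221 − 3Q; setting this equal to 15.5 + 1.5Q gives Q = 137/3 and P = 152.5.
CS = ½·(221 − 152.5)·137/3 = 18769/12.
PS = P·Q − VC(Q) = 152.5·137/3 − (15.5·137/3 + ½·1.5·(137/3)²) = 4692.25.
Share captured = PS/TS = 4692.25/(18769/3) = 0.75.

PS/TS = 0.75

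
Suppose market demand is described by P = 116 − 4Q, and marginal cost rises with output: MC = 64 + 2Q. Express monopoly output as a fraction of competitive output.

Q_m/Q_c = 0.6

A monopolist chooses Q where MR = MC. MR = 116 − 8Q; setting this equal to 64 + 2Q gives Q = 5.2 and P = 95.2.
Under competition P = MC: 116 − 4Q = 64 + 2Q ⇒ Q = 26/3, P = 244/3.
Ratio Q_m/Q_c = 5.2/(26/3) = 0.6.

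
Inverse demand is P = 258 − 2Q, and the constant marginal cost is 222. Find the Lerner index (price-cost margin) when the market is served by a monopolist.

Lerner index = 0.075

The monopolist equates marginal revenue to marginal cost: 258 − 4Q = 222, so Q = 9. From demand, P = 240.
Lerner index = (P − MC)/P = (240 − 222)/240 = 0.075.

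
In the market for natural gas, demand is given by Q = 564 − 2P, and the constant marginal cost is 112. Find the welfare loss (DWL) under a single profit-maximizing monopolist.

Inverting demand: P = 282 − 0.5Q.
Perfect competition: P = MC = 112, so 282 − 0.5Q = 112 and Q = 340.
The monopolist equates marginal revenue to marginal cost: 282 − Q = 112, so Q = 170. From demand, P = 197.
DWL is the triangle between Q = 170 and Q = 340: ½·(340 − 170)·(197 − 112) = 7225.

DWL = 7225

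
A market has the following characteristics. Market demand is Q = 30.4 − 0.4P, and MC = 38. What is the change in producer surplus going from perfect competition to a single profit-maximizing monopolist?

Inverting demand: P = 76 − 2.5Q.
Perfect competition: P = MC = 38, so 76 − 2.5Q = 38 and Q = 15.2.
PS = (38 − 38)·15.2 = 0.
Monopoly sets MR = MC: 76 − 5Q = 38 ⇒ Q = 7.6, P = 76 − 2.5·7.6 = 57.
PS = (57 − 38)·7.6 = 144.4.
Change in producer surplus: 144.4 − 0 = 144.4.

Producer surplus rises by 144.4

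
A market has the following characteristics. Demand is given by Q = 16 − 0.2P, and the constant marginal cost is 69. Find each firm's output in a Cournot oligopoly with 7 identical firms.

Inverting demand: P = 80 − 5Q.
Cournot with 7 identical firms: the symmetric best-response condition is 80 − 40q = 69. Each firm produces q = 0.275, total output Q = 1.925, price P = 70.375.

q_i = 0.275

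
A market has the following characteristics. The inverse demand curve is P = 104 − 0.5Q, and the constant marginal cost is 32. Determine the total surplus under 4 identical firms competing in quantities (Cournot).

In a 4-firm Cournot equilibrium, symmetry and the first-order condition give q = (104 − 32)/(2.5) = 28.8. So Q = 115.2 and P = 46.4.
CS = ½·(104 − 46.4)·115.2 = 3317.76; PS = (46.4 − 32)·115.2 = 1658.88; TS = 4976.64.

TS = 4976.64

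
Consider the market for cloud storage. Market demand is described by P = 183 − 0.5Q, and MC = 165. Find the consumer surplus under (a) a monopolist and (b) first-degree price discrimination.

Monopoly: CS = 81; Perfect PD: CS = 0

Monopoly sets MR = MC: 183 − Q = 165 ⇒ Q = 18, P = 183 − 0.5·18 = 174.
CS = ½·(183 − 174)·18 = 81.
A perfectly discriminating monopolist sells every unit with P(Q) ≥ MC(Q), so output equals the competitive quantity Q = 36. Each buyer pays their reservation price, so CS = 0 and the firm captures all surplus.
CS = 0.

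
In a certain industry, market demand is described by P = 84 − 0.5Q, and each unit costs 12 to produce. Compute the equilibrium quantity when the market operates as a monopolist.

Monopoly sets MR = MC: 84 − Q = 12 ⇒ Q = 72, P = 84 − 0.5·72 = 48.

Q = 72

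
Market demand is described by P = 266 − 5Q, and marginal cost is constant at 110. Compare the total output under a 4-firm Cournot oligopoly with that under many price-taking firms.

With 4 symmetric Cournot firms, each firm's FOC gives 266 − 25q = 110, so q = 6.24, Q = 4·6.24 = 24.96, and P = 141.2.
Perfect competition: P = MC = 110, so 266 − 5Q = 110 and Q = 31.2.

Cournot: Q = 24.96; Competition: Q = 31.2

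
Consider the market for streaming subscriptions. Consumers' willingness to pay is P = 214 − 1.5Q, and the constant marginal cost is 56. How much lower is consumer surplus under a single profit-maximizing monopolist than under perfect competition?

CS falls by 6241

Perfect competition: P = MC = 56, so 214 − 1.5Q = 56 and Q = 316/3.
CS = ½·(214 − 56)·316/3 = 24964/3.
The monopolist equates marginal revenue to marginal cost: 214 − 3Q = 56, so Q = 158/3. From demand, P = 135.
CS = ½·(214 − 135)·158/3 = 6241/3.
Change in consumer surplus: 6241/3 − 24964/3 = −6241.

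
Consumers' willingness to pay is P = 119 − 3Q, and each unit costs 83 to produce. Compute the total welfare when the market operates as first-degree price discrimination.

TS = 216

A perfectly discriminating monopolist sells every unit with P(Q) ≥ MC(Q), so output equals the competitive quantity Q = 12. Each buyer pays their reservation price, so CS = 0 and the firm captures all surplus.
TS = 216 (equal to competitive TS).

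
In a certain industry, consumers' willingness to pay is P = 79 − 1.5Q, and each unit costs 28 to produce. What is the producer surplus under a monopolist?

The monopolist equates marginal revenue to marginal cost: 79 − 3Q = 28, so Q = 17. From demand, P = 53.5.
PS = (53.5 − 28)·17 = 433.5.

PS = 433.5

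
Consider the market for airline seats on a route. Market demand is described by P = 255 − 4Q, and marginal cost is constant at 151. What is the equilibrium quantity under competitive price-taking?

Competitive firms price at marginal cost: P = 151, giving Q = 26.

Q = 26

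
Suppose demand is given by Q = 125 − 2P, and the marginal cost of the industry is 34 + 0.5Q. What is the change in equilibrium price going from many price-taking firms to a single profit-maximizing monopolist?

Inverting demand: P = 62.5 − 0.5Q.
Under competition P = MC: 62.5 − 0.5Q = 34 + 0.5Q ⇒ Q = 28.5, P = 48.25.
A monopolist chooses Q where MR = MC. MR = 62.5 − Q; setting this equal to 34 + 0.5Q gives Q = 19 and P = 53.
Change in equilibrium price: 53 − 48.25 = 4.75.

Equilibrium price rises by 4.75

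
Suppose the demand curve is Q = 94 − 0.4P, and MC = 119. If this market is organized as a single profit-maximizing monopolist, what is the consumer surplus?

CS = 672.8

Inverting demand: P = 235 − 2.5Q.
A monopolist chooses Q where MR = MC. MR = 235 − 5Q; setting this equal to 119 gives Q = 23.2 and P = 177.
CS = ½·(235 − 177)·23.2 = 672.8.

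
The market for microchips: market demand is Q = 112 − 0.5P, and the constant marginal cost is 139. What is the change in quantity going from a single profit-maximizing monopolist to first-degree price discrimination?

Inverting demand: P = 224 − 2Q.
Monopoly sets MR = MC: 224 − 4Q = 139 ⇒ Q = 21.25, P = 224 − 2·21.25 = 181.5.
A perfectly discriminating monopolist sells every unit with P(Q) ≥ MC(Q), so output equals the competitive quantity Q = 42.5. Each buyer pays their reservation price, so CS = 0 and the firm captures all surplus.
Change in quantity: 42.5 − 21.25 = 21.25.

Quantity rises by 21.25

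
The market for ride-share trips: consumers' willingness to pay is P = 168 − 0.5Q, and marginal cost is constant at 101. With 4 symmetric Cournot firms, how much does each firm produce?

q_i = 26.8

In a 4-firm Cournot equilibrium, symmetry and the first-order condition give q = (168 − 101)/(2.5) = 26.8. So Q = 107.2 and P = 114.4.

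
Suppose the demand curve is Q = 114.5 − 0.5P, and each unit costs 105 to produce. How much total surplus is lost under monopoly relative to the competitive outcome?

DWL = 961

Inverting demand: P = 229 − 2Q.
Perfect competition: P = MC = 105, so 229 − 2Q = 105 and Q = 62.
A monopolist chooses Q where MR = MC. MR = 229 − 4Q; setting this equal to 105 gives Q = 31 and P = 167.
DWL is the triangle between Q = 31 and Q = 62: ½·(62 − 31)·(167 − 105) = 961.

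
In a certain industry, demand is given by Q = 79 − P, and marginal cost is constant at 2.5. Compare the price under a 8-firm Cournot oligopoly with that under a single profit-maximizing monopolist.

Cournot: P = 11; Monopoly: P = 40.75

Inverting demand: P = 79 − Q.
With 8 symmetric Cournot firms, each firm's FOC gives 79 − 9q = 2.5, so q = 8.5, Q = 8·8.5 = 68, and P = 11.
A monopolist chooses Q where MR = MC. MR = 79 − 2Q; setting this equal to 2.5 gives Q = 38.25 and P = 40.75.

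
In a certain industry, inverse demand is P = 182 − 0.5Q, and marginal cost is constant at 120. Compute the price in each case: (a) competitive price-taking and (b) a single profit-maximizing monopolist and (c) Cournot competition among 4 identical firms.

Perfect competition: P = MC = 120, so 182 − 0.5Q = 120 and Q = 124.
Monopoly sets MR = MC: 182 − Q = 120 ⇒ Q = 62, P = 182 − 0.5·62 = 151.
Cournot with 4 identical firms: the symmetric best-response condition is 182 − 2.5q = 120. Each firm produces q = 24.8, total output Q = 99.2, price P = 132.4.

Competition: P = 120; Monopoly: P = 151; Cournot: P = 132.4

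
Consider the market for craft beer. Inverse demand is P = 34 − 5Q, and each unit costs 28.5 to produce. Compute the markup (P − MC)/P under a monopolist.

Monopoly sets MR = MC: 34 − 10Q = 28.5 ⇒ Q = 0.55, P = 34 − 5·0.55 = 31.25.
Lerner index = (P − MC)/P = (31.25 − 28.5)/31.25 = 0.088.

Lerner index = 0.088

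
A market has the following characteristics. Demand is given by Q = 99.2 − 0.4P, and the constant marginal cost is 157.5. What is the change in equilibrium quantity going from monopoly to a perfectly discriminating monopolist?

Inverting demand: P = 248 − 2.5Q.
Monopoly sets MR = MC: 248 − 5Q = 157.5 ⇒ Q = 18.1, P = 248 − 2.5·18.1 = 202.75.
Under first-degree price discrimination the firm charges each unit its demand price and produces up to where P = MC, i.e. Q = 36.2. Consumer surplus is zero; producer surplus equals total surplus.
Change in equilibrium quantity: 36.2 − 18.1 = 18.1.

Equilibrium quantity rises by 18.1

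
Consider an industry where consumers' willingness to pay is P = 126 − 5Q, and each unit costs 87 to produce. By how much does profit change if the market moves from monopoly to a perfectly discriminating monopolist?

The monopolist equates marginal revenue to marginal cost: 126 − 10Q = 87, so Q = 3.9. From demand, P = 106.5.
Profit = (106.5 − 87)·3.9 = 76.05.
With perfect price discrimination, output is the efficient level Q = 7.8 (where demand meets MC), but every buyer pays their willingness to pay: CS = 0 and PS = total surplus.
PS equals the full surplus area, 152.1. Profit = 152.1 = 152.1.
Change in profit: 152.1 − 76.05 = 76.05.

Profit rises by 76.05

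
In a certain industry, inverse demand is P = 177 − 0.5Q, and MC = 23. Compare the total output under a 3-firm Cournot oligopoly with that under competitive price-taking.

Cournot: Q = 231; Competition: Q = 308

In a 3-firm Cournot equilibrium, symmetry and the first-order condition give q = (177 − 23)/(2) = 77. So Q = 231 and P = 61.5.
Competitive firms price at marginal cost: P = 23, giving Q = 308.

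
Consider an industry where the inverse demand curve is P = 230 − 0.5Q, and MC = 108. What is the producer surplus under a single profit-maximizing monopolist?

The monopolist equates marginal revenue to marginal cost: 230 − Q = 108, so Q = 122. From demand, P = 169.
PS = (169 − 108)·122 = 7442.

PS = 7442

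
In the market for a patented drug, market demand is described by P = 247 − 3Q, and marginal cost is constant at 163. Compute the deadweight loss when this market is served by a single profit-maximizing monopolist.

Perfect competition: P = MC = 163, so 247 − 3Q = 163 and Q = 28.
The monopolist equates marginal revenue to marginal cost: 247 − 6Q = 163, so Q = 14. From demand, P = 205.
DWL is the triangle between Q = 14 and Q = 28: ½·(28 − 14)·(205 − 163) = 294.

DWL = 294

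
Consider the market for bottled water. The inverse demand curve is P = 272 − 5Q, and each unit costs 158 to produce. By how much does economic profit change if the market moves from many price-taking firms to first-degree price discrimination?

Competitive firms price at marginal cost: P = 158, giving Q = 22.8.
Profit = (158 − 158)·22.8 = 0.
With perfect price discrimination, output is the efficient level Q = 22.8 (where demand meets MC), but every buyer pays their willingness to pay: CS = 0 and PS = total surplus.
PS equals the full surplus area, 1299.6. Profit = 1299.6 = 1299.6.
Change in economic profit: 1299.6 − 0 = 1299.6.

π rises by 1299.6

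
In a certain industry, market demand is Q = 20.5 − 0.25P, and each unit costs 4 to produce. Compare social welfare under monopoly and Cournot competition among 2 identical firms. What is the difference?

Social welfare rises by 105.625

Inverting demand: P = 82 − 4Q.
The monopolist equates marginal revenue to marginal cost: 82 − 8Q = 4, so Q = 9.75. From demand, P = 43.
CS = ½·(82 − 43)·9.75 = 190.125; PS = (43 − 4)·9.75 = 380.25; TS = 570.375.
Cournot with 2 identical firms: the symmetric best-response condition is 82 − 12q = 4. Each firm produces q = 6.5, total output Q = 13, price P = 30.
CS = ½·(82 − 30)·13 = 338; PS = (30 − 4)·13 = 338; TS = 676.
Change in social welfare: 676 − 570.375 = 105.625.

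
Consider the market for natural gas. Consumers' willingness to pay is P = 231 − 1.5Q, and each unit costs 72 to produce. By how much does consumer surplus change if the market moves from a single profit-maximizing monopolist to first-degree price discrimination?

A monopolist chooses Q where MR = MC. MR = 231 − 3Q; setting this equal to 72 gives Q = 53 and P = 151.5.
CS = ½·(231 − 151.5)·53 = 2106.75.
Under first-degree price discrimination the firm charges each unit its demand price and produces up to where P = MC, i.e. Q = 106. Consumer surplus is zero; producer surplus equals total surplus.
CS = 0.
Change in consumer surplus: 0 − 2106.75 = −2106.75.

Consumer surplus falls by 2106.75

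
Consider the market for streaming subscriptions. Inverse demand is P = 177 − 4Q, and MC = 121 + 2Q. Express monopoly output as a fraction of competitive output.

Q_m/Q_c = 0.6

A monopolist chooses Q where MR = MC. MR = 177 − 8Q; setting this equal to 121 + 2Q gives Q = 5.6 and P = 154.6.
Competitive equilibrium sets price equal to marginal cost: 177 − 4Q = 121 + 2Q, so Q = 28/3 and P = 419/3.
Ratio Q_m/Q_c = 5.6/(28/3) = 0.6.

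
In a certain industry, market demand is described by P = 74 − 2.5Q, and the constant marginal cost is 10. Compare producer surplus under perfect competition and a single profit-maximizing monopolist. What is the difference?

Producer surplus rises by 409.6

Under competition P = MC = 10, so Q = (74 − 10)/2.5 = 25.6.
PS = (10 − 10)·25.6 = 0.
Monopoly sets MR = MC: 74 − 5Q = 10 ⇒ Q = 12.8, P = 74 − 2.5·12.8 = 42.
PS = (42 − 10)·12.8 = 409.6.
Change in producer surplus: 409.6 − 0 = 409.6.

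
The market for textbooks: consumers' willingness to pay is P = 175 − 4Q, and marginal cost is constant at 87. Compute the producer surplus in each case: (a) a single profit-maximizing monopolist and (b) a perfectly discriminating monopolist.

The monopolist equates marginal revenue to marginal cost: 175 − 8Q = 87, so Q = 11. From demand, P = 131.
PS = (131 − 87)·11 = 484.
Under first-degree price discrimination the firm charges each unit its demand price and produces up to where P = MC, i.e. Q = 22. Consumer surplus is zero; producer surplus equals total surplus.
PS = ½·(175 − 87)·22 = 968.

Monopoly: PS = 484; Perfect PD: PS = 968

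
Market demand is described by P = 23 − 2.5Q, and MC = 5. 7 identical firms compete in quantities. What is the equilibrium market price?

P = 7.25

Cournot with 7 identical firms: the symmetric best-response condition is 23 − 20q = 5. Each firm produces q = 0.9, total output Q = 6.3, price P = 7.25.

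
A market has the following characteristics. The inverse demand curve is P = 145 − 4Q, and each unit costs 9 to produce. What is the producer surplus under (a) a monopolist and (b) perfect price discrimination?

The monopolist equates marginal revenue to marginal cost: 145 − 8Q = 9, so Q = 17. From demand, P = 77.
PS = (77 − 9)·17 = 1156.
A perfectly discriminating monopolist sells every unit with P(Q) ≥ MC(Q), so output equals the competitive quantity Q = 34. Each buyer pays their reservation price, so CS = 0 and the firm captures all surplus.
PS = ½·(145 − 9)·34 = 2312.

Monopoly: PS = 1156; Perfect PD: PS = 2312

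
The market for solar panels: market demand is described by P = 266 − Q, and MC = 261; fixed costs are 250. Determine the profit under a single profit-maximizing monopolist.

Profit = −243.75

The monopolist equates marginal revenue to marginal cost: 266 − 2Q = 261, so Q = 2.5. From demand, P = 263.5.
Profit = (263.5 − 261)·2.5 − 250 = −243.75.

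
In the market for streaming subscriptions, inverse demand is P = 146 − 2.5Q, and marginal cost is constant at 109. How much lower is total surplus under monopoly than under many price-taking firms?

TS falls by 68.45

Under competition P = MC = 109, so Q = (146 − 109)/2.5 = 14.8.
CS = ½·(146 − 109)·14.8 = 273.8; PS = (109 − 109)·14.8 = 0; TS = 273.8.
A monopolist chooses Q where MR = MC. MR = 146 − 5Q; setting this equal to 109 gives Q = 7.4 and P = 127.5.
CS = ½·(146 − 127.5)·7.4 = 68.45; PS = (127.5 − 109)·7.4 = 136.9; TS = 205.35.
Change in total surplus: 205.35 − 273.8 = −68.45.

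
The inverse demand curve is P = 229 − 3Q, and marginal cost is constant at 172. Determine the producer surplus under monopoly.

A monopolist chooses Q where MR = MC. MR = 229 − 6Q; setting this equal to 172 gives Q = 9.5 and P = 200.5.
PS = (200.5 − 172)·9.5 = 270.75.

PS = 270.75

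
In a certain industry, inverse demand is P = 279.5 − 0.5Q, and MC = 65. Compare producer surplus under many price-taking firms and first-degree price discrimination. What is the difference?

Competitive firms price at marginal cost: P = 65, giving Q = 429.
PS = (65 − 65)·429 = 0.
Under first-degree price discrimination the firm charges each unit its demand price and produces up to where P = MC, i.e. Q = 429. Consumer surplus is zero; producer surplus equals total surplus.
PS = ½·(279.5 − 65)·429 = 46010.25.
Change in producer surplus: 46010.25 − 0 = 46010.25.

Producer surplus rises by 46010.25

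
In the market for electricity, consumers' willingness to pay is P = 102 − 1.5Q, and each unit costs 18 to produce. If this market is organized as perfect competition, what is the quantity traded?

Q = 56

Competitive firms price at marginal cost: P = 18, giving Q = 56.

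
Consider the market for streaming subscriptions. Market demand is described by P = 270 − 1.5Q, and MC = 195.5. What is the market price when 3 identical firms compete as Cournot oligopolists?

P = 214.125

Cournot with 3 identical firms: the symmetric best-response condition is 270 − 6q = 195.5. Each firm produces q = 149/12, total output Q = 37.25, price P = 214.125.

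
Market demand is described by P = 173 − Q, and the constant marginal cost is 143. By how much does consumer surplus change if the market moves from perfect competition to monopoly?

Perfect competition: P = MC = 143, so 173 − Q = 143 and Q = 30.
CS = ½·(173 − 143)·30 = 450.
The monopolist equates marginal revenue to marginal cost: 173 − 2Q = 143, so Q = 15. From demand, P = 158.
CS = ½·(173 − 158)·15 = 112.5.
Change in consumer surplus: 112.5 − 450 = −337.5.

CS falls by 337.5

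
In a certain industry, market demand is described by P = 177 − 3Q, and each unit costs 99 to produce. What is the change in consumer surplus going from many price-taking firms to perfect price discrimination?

Perfect competition: P = MC = 99, so 177 − 3Q = 99 and Q = 26.
CS = ½·(177 − 99)·26 = 1014.
Under first-degree price discrimination the firm charges each unit its demand price and produces up to where P = MC, i.e. Q = 26. Consumer surplus is zero; producer surplus equals total surplus.
CS = 0.
Change in consumer surplus: 0 − 1014 = −1014.

CS falls by 1014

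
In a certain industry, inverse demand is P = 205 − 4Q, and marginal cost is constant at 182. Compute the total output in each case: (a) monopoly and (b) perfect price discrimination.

A monopolist chooses Q where MR = MC. MR = 205 − 8Q; setting this equal to 182 gives Q = 2.875 and P = 193.5.
With perfect price discrimination, output is the efficient level Q = 5.75 (where demand meets MC), but every buyer pays their willingness to pay: CS = 0 and PS = total surplus.

Monopoly: Q = 2.875; Perfect PD: Q = 5.75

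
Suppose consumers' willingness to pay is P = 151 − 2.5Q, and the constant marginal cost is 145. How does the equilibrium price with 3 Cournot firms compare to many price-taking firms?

Cournot with 3 identical firms: the symmetric best-response condition is 151 − 10q = 145. Each firm produces q = 0.6, total output Q = 1.8, price P = 146.5.
Under competition P = MC = 145, so Q = (151 − 145)/2.5 = 2.4.

Cournot: P = 146.5; Competition: P = 145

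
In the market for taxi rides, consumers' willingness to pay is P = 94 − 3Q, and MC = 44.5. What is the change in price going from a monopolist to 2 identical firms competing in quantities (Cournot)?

Price falls by 8.25

Monopoly sets MR = MC: 94 − 6Q = 44.5 ⇒ Q = 8.25, P = 94 − 3·8.25 = 69.25.
In a 2-firm Cournot equilibrium, symmetry and the first-order condition give q = (94 − 44.5)/(9) = 5.5. So Q = 11 and P = 61.
Change in price: 61 − 69.25 = −8.25.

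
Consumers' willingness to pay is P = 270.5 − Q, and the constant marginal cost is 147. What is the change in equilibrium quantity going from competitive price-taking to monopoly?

Under competition P = MC = 147, so Q = (270.5 − 147)/1 = 123.5.
A monopolist chooses Q where MR = MC. MR = 270.5 − 2Q; setting this equal to 147 gives Q = 61.75 and P = 208.75.
Change in equilibrium quantity: 61.75 − 123.5 = −61.75.

Q falls by 61.75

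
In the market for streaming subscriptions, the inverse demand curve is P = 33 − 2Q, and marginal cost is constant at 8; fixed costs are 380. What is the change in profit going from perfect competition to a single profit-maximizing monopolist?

Perfect competition: P = MC = 8, so 33 − 2Q = 8 and Q = 12.5.
Profit = (8 − 8)·12.5 − 380 = −380.
The monopolist equates marginal revenue to marginal cost: 33 − 4Q = 8, so Q = 6.25. From demand, P = 20.5.
Profit = (20.5 − 8)·6.25 − 380 = −301.875.
Change in profit: −301.875 − −380 = 78.125.

Profit rises by 78.125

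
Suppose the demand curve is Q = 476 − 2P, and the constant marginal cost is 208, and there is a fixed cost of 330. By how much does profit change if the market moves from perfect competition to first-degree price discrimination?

Profit rises by 900

Inverting demand: P = 238 − 0.5Q.
Competitive firms price at marginal cost: P = 208, giving Q = 60.
Profit = (208 − 208)·60 − 330 = −330.
With perfect price discrimination, output is the efficient level Q = 60 (where demand meets MC), but every buyer pays their willingness to pay: CS = 0 and PS = total surplus.
PS equals the full surplus area, 900. Profit = 900 − 330 = 570.
Change in profit: 570 − −330 = 900.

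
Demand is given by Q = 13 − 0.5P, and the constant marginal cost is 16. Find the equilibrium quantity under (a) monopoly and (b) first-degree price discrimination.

Monopoly: Q = 2.5; Perfect PD: Q = 5

Inverting demand: P = 26 − 2Q.
Monopoly sets MR = MC: 26 − 4Q = 16 ⇒ Q = 2.5, P = 26 − 2·2.5 = 21.
Under first-degree price discrimination the firm charges each unit its demand price and produces up to where P = MC, i.e. Q = 5. Consumer surplus is zero; producer surplus equals total surplus.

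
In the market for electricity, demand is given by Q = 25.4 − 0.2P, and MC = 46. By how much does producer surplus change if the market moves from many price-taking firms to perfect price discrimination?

Producer surplus rises by 656.1

Inverting demand: P = 127 − 5Q.
Competitive firms price at marginal cost: P = 46, giving Q = 16.2.
PS = (46 − 46)·16.2 = 0.
A perfectly discriminating monopolist sells every unit with P(Q) ≥ MC(Q), so output equals the competitive quantity Q = 16.2. Each buyer pays their reservation price, so CS = 0 and the firm captures all surplus.
PS = ½·(127 − 46)·16.2 = 656.1.
Change in producer surplus: 656.1 − 0 = 656.1.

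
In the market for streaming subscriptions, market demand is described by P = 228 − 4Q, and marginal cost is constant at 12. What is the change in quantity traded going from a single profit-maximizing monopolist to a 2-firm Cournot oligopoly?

The monopolist equates marginal revenue to marginal cost: 228 − 8Q = 12, so Q = 27. From demand, P = 120.
With 2 symmetric Cournot firms, each firm's FOC gives 228 − 12q = 12, so q = 18, Q = 2·18 = 36, and P = 84.
Change in quantity traded: 36 − 27 = 9.

Quantity traded rises by 9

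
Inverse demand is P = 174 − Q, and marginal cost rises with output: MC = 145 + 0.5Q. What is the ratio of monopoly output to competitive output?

Monopoly sets MR = MC: 174 − 2Q = 145 + 0.5Q ⇒ Q = 11.6, P = 174 − 11.6 = 162.4.
Under competition P = MC: 174 − Q = 145 + 0.5Q ⇒ Q = 58/3, P = 464/3.
Ratio Q_m/Q_c = 11.6/(58/3) = 0.6.

Q_m/Q_c = 0.6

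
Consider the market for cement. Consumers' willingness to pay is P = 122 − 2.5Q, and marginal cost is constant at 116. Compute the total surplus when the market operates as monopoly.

A monopolist chooses Q where MR = MC. MR = 122 − 5Q; setting this equal to 116 gives Q = 1.2 and P = 119.
CS = ½·(122 − 119)·1.2 = 1.8; PS = (119 − 116)·1.2 = 3.6; TS = 5.4.

TS = 5.4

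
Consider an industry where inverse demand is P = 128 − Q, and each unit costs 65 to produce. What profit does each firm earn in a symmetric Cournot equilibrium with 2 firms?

Cournot with 2 identical firms: the symmetric best-response condition is 128 − 3q = 65. Each firm produces q = 21, total output Q = 42, price P = 86.
Each firm's profit = (86 − 65)·21 = 441.

π_i = 441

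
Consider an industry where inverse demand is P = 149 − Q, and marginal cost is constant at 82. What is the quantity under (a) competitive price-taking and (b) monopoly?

Under competition P = MC = 82, so Q = (149 − 82)/1 = 67.
Monopoly sets MR = MC: 149 − 2Q = 82 ⇒ Q = 33.5, P = 149 − 33.5 = 115.5.

Competition: Q = 67; Monopoly: Q = 33.5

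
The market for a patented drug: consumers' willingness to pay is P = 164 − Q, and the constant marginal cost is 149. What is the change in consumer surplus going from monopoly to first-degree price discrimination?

The monopolist equates marginal revenue to marginal cost: 164 − 2Q = 149, so Q = 7.5. From demand, P = 156.5.
CS = ½·(164 − 156.5)·7.5 = 28.125.
Under first-degree price discrimination the firm charges each unit its demand price and produces up to where P = MC, i.e. Q = 15. Consumer surplus is zero; producer surplus equals total surplus.
CS = 0.
Change in consumer surplus: 0 − 28.125 = −28.125.

Consumer surplus falls by 28.125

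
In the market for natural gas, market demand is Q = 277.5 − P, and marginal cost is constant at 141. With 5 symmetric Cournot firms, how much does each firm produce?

Inverting demand: P = 277.5 − Q.
With 5 symmetric Cournot firms, each firm's FOC gives 277.5 − 6q = 141, so q = 22.75, Q = 5·22.75 = 113.75, and P = 163.75.

q_i = 22.75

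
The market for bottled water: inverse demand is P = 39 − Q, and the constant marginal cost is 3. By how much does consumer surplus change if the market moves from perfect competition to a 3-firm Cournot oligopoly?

Consumer surplus falls by 283.5

Competitive firms price at marginal cost: P = 3, giving Q = 36.
CS = ½·(39 − 3)·36 = 648.
In a 3-firm Cournot equilibrium, symmetry and the first-order condition give q = (39 − 3)/(4) = 9. So Q = 27 and P = 12.
CS = ½·(39 − 12)·27 = 364.5.
Change in consumer surplus: 364.5 − 648 = −283.5.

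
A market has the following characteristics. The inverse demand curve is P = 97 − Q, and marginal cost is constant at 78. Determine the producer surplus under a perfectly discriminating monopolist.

PS = 180.5

Under first-degree price discrimination the firm charges each unit its demand price and produces up to where P = MC, i.e. Q = 19. Consumer surplus is zero; producer surplus equals total surplus.
PS = ½·(97 − 78)·19 = 180.5.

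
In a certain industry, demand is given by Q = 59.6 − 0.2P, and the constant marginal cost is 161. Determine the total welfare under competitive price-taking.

Inverting demand: P = 298 − 5Q.
Perfect competition: P = MC = 161, so 298 − 5Q = 161 and Q = 27.4.
CS = ½·(298 − 161)·27.4 = 1876.9; PS = (161 − 161)·27.4 = 0; TS = 1876.9.

TS = 1876.9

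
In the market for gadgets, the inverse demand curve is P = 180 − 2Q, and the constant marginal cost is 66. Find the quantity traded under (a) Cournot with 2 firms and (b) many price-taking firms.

Cournot: Q = 38; Competition: Q = 57

Cournot with 2 identical firms: the symmetric best-response condition is 180 − 6q = 66. Each firm produces q = 19, total output Q = 38, price P = 104.
Competitive firms price at marginal cost: P = 66, giving Q = 57.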